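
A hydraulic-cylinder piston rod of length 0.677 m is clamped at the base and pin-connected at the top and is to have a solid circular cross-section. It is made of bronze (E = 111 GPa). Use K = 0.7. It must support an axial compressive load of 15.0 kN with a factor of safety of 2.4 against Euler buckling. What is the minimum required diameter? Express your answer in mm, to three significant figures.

d ≈ 19.7 mm

Required P_cr = n·P = 2.4 × 15.0 = 36.00 kN
L_e = K·L = 0.7 × 0.677 = 0.4739 m
Required I = P_cr·L_e²/(π²E) = 3.600×10^4 × 0.4739² / (π² × 1.11×10^11) = 7.380×10^-9 m⁴
I_req = 7.380×10^3 mm⁴
Solid circle: I = πd⁴/64  ⇒  d = (64I/π)^(1/4) = (64×7.380×10^3/π)^(1/4) = 19.7 mm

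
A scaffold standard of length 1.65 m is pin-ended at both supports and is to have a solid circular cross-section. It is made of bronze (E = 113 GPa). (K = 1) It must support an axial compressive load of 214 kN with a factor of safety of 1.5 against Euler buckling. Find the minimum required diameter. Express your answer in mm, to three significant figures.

d ≈ 63.2 mm

Required P_cr = n·P = 1.5 × 214 = 321.0 kN
L_e = K·L = 1 × 1.65 = 1.650 m
Required I = P_cr·L_e²/(π²E) = 3.210×10^5 × 1.650² / (π² × 1.13×10^11) = 7.836×10^-7 m⁴
I_req = 7.836×10^5 mm⁴
Solid circle: I = πd⁴/64  ⇒  d = (64I/π)^(1/4) = (64×7.836×10^5/π)^(1/4) = 63.2 mm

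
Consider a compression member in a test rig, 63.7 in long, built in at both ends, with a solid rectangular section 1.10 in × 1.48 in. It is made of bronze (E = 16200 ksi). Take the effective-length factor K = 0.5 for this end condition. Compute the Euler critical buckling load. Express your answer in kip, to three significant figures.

Buckling occurs about the weak axis: I_min = h·b³/12 with b = 1.10 in (the shorter side).
I_min = 1.48×1.10³/12 = 0.1642 in⁴
Effective length L_e = K·L = 0.5 × 63.7 = 31.85 in
P_cr = π²EI / L_e² = π² × 16200×10³ × 0.1642 / 31.85² = 2.587×10^4 lb

P_cr ≈ 25.9 kip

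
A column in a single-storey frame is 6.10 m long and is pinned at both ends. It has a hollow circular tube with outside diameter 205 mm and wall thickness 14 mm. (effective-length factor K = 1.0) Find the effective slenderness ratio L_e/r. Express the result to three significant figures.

Inner diameter d_i = 205 − 2×14 = 177.0 mm
I = π(d_o⁴ − d_i⁴)/64 = π(205⁴ − 177.0⁴)/64 = 3.851×10^7 mm⁴
A = 8.401×10^3 mm²;  r_min = √(I/A) = √(3.851×10^7/8.401×10^3) = 67.71 mm
L_e = K·L = 1 × 6.10 m = 6.100 m = 6100.0 mm
λ = L_e / r_min = 6100.0 / 67.71 = 90.1

λ ≈ 90.1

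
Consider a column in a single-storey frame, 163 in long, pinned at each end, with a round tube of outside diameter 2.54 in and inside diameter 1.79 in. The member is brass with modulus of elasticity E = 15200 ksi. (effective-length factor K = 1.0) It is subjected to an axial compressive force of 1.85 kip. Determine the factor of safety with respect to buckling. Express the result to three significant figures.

n ≈ 4.70

d_o = 2.54 in, d_i = 1.79 in
I = π(d_o⁴ − d_i⁴)/64 = π(2.54⁴ − 1.790⁴)/64 = 1.539 in⁴
Effective length L_e = K·L = 1 × 163 = 163.0 in
P_cr = π²EI / L_e² = π² × 15200×10³ × 1.539 / 163.0² = 8.691×10^3 lb
Factor of safety n = P_cr / P = 8.6910 / 1.85 = 4.70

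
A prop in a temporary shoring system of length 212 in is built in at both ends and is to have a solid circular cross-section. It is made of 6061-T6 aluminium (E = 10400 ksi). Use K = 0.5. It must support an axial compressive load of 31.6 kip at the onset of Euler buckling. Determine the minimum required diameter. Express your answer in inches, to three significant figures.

L_e = K·L = 0.5 × 212 = 106.0 in
Required I = P_cr·L_e²/(π²E) = 3.160×10^4 × 106.0² / (π² × 1.04×10^7) = 3.459 in⁴
Solid circle: I = πd⁴/64  ⇒  d = (64I/π)^(1/4) = (64×3.459/π)^(1/4) = 2.90 in

d ≈ 2.90 in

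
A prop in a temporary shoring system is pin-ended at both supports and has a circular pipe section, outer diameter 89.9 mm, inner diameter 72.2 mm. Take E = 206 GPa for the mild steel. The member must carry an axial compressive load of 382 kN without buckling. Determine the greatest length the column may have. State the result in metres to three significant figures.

L_max ≈ 3.16 m

d_o = 89.9 mm, d_i = 72.2 mm
I = π(d_o⁴ − d_i⁴)/64 = π(89.9⁴ − 72.20⁴)/64 = 1.872×10^6 mm⁴
I = 1.872×10^-6 m⁴
At the buckling limit P_cr = P = 3.820×10^5 N
From P_cr = π²EI/(K·L)²:  L = (1/K)·√(π²EI/P_cr) = (1/1)·√(π²×2.06×10^11×1.872×10^-6/3.820×10^5)
L = 3.16 m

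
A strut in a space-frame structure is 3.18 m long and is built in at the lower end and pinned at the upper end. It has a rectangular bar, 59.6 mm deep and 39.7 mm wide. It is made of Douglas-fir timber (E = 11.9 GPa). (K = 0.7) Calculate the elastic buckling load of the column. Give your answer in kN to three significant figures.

Buckling occurs about the weak axis: I_min = h·b³/12 with b = 39.7 mm (the shorter side).
I_min = 59.6×39.7³/12 = 3.108×10^5 mm⁴
I = 3.108×10^5 mm⁴ = 3.108×10^-7 m⁴
Effective length L_e = K·L = 0.7 × 3.18 = 2.226 m
P_cr = π²EI / L_e² = π² × 11.9×10⁹ × 3.108×10^-7 / 2.226² = 7.366×10^3 N

P_cr ≈ 7.37 kN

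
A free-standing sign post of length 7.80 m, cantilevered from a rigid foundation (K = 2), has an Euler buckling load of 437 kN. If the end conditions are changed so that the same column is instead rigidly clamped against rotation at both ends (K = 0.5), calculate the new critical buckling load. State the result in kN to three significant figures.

P_cr ≈ 6990 kN

P_cr ∝ 1/K², so P_cr,new = P_cr,old × (K_old/K_new)² = 437 × (2/0.5)²
= 437 × 16.00 = 6990 kN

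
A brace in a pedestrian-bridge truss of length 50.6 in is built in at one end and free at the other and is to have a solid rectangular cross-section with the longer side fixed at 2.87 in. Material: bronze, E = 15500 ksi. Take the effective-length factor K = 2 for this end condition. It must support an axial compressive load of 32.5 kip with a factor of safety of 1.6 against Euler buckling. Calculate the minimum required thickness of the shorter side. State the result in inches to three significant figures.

b ≈ 2.44 in

Required P_cr = n·P = 1.6 × 32.5 = 52.00 kip
L_e = K·L = 2 × 50.6 = 101.2 in
Required I = P_cr·L_e²/(π²E) = 5.200×10^4 × 101.2² / (π² × 1.55×10^7) = 3.481 in⁴
Rectangle, weak axis: I_min = h·b³/12 with h = 2.87 in fixed  ⇒  b = (12I/h)^(1/3) = 2.44 in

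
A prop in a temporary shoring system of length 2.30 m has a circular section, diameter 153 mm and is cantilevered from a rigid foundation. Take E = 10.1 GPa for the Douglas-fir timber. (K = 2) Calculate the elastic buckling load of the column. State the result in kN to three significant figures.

P_cr ≈ 127 kN

I = πd⁴/64 = π×153⁴/64 = 2.690×10^7 mm⁴
I = 2.690×10^7 mm⁴ = 2.690×10^-5 m⁴
Effective length L_e = K·L = 2 × 2.30 = 4.600 m
P_cr = π²EI / L_e² = π² × 10.1×10⁹ × 2.690×10^-5 / 4.600² = 1.267×10^5 N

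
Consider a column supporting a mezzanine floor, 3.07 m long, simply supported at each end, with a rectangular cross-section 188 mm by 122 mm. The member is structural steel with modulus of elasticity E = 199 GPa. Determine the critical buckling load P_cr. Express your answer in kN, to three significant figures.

P_cr ≈ 5930 kN

Buckling occurs about the weak axis: I_min = h·b³/12 with b = 122 mm (the shorter side).
I_min = 188×122³/12 = 2.845×10^7 mm⁴
I = 2.845×10^7 mm⁴ = 2.845×10^-5 m⁴
Effective length L_e = K·L = 1 × 3.07 = 3.070 m
P_cr = π²EI / L_e² = π² × 199×10⁹ × 2.845×10^-5 / 3.070² = 5.928×10^6 N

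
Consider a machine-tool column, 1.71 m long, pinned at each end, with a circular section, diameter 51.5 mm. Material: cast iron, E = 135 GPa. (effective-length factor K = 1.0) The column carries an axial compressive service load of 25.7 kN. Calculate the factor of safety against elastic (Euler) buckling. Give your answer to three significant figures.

n ≈ 6.12

I = πd⁴/64 = π×51.5⁴/64 = 3.453×10^5 mm⁴
I = 3.453×10^5 mm⁴ = 3.453×10^-7 m⁴
Effective length L_e = K·L = 1 × 1.71 = 1.710 m
P_cr = π²EI / L_e² = π² × 135×10⁹ × 3.453×10^-7 / 1.710² = 1.573×10^5 N
Factor of safety n = P_cr / P = 157.34 / 25.7 = 6.12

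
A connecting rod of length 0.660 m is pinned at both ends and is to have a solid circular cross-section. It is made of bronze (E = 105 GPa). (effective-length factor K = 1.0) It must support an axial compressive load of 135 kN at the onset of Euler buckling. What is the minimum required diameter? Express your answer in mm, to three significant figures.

d ≈ 32.8 mm

L_e = K·L = 1 × 0.660 = 0.6600 m
Required I = P_cr·L_e²/(π²E) = 1.350×10^5 × 0.6600² / (π² × 1.05×10^11) = 5.675×10^-8 m⁴
I_req = 5.675×10^4 mm⁴
Solid circle: I = πd⁴/64  ⇒  d = (64I/π)^(1/4) = (64×5.675×10^4/π)^(1/4) = 32.8 mm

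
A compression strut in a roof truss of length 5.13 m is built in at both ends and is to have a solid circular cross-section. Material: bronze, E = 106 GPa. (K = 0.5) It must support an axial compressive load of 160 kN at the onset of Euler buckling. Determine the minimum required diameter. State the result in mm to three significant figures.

d ≈ 67.3 mm

L_e = K·L = 0.5 × 5.13 = 2.565 m
Required I = P_cr·L_e²/(π²E) = 1.600×10^5 × 2.565² / (π² × 1.06×10^11) = 1.006×10^-6 m⁴
I_req = 1.006×10^6 mm⁴
Solid circle: I = πd⁴/64  ⇒  d = (64I/π)^(1/4) = (64×1.006×10^6/π)^(1/4) = 67.3 mm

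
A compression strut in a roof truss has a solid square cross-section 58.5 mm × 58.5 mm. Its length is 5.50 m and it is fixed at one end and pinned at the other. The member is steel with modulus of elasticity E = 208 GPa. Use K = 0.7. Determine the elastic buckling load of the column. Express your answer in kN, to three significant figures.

P_cr ≈ 135 kN

I = a⁴/12 = 58.5⁴/12 = 9.760×10^5 mm⁴
I = 9.760×10^5 mm⁴ = 9.760×10^-7 m⁴
Effective length L_e = K·L = 0.7 × 5.50 = 3.850 m
P_cr = π²EI / L_e² = π² × 208×10⁹ × 9.760×10^-7 / 3.850² = 1.352×10^5 N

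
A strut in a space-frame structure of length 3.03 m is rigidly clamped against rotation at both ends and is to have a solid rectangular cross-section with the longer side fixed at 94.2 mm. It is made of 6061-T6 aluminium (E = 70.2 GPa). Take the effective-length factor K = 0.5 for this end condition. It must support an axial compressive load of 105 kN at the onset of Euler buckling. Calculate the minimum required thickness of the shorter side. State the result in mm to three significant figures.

b ≈ 35.4 mm

L_e = K·L = 0.5 × 3.03 = 1.515 m
Required I = P_cr·L_e²/(π²E) = 1.050×10^5 × 1.515² / (π² × 7.02×10^10) = 3.478×10^-7 m⁴
I_req = 3.478×10^5 mm⁴
Rectangle, weak axis: I_min = h·b³/12 with h = 94.2 mm fixed  ⇒  b = (12I/h)^(1/3) = 35.4 mm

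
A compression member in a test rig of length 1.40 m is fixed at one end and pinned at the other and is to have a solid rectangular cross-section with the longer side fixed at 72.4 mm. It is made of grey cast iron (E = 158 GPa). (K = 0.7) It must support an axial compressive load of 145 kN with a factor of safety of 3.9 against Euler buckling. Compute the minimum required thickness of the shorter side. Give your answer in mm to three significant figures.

Required P_cr = n·P = 3.9 × 145 = 565.5 kN
L_e = K·L = 0.7 × 1.40 = 0.9800 m
Required I = P_cr·L_e²/(π²E) = 5.655×10^5 × 0.9800² / (π² × 1.58×10^11) = 3.483×10^-7 m⁴
I_req = 3.483×10^5 mm⁴
Rectangle, weak axis: I_min = h·b³/12 with h = 72.4 mm fixed  ⇒  b = (12I/h)^(1/3) = 38.6 mm

b ≈ 38.6 mm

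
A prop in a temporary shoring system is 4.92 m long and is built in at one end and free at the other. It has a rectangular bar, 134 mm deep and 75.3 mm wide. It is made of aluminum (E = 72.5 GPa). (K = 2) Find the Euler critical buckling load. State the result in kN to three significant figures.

Buckling occurs about the weak axis: I_min = h·b³/12 with b = 75.3 mm (the shorter side).
I_min = 134×75.3³/12 = 4.768×10^6 mm⁴
I = 4.768×10^6 mm⁴ = 4.768×10^-6 m⁴
Effective length L_e = K·L = 2 × 4.92 = 9.840 m
P_cr = π²EI / L_e² = π² × 72.5×10⁹ × 4.768×10^-6 / 9.840² = 3.523×10^4 N

P_cr ≈ 35.2 kN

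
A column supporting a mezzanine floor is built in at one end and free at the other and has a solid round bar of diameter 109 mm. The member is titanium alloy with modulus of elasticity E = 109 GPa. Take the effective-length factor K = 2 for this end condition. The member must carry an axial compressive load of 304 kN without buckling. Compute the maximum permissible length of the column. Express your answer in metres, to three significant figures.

L_max ≈ 2.48 m

I = πd⁴/64 = π×109⁴/64 = 6.929×10^6 mm⁴
I = 6.929×10^-6 m⁴
At the buckling limit P_cr = P = 3.040×10^5 N
From P_cr = π²EI/(K·L)²:  L = (1/K)·√(π²EI/P_cr) = (1/2)·√(π²×1.09×10^11×6.929×10^-6/3.040×10^5)
L = 2.48 m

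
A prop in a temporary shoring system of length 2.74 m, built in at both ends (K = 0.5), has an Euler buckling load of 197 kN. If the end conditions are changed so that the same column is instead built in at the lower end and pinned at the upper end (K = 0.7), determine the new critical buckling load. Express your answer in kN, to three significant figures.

P_cr ≈ 101 kN

P_cr ∝ 1/K², so P_cr,new = P_cr,old × (K_old/K_new)² = 197 × (0.5/0.7)²
= 197 × 0.5102 = 101 kN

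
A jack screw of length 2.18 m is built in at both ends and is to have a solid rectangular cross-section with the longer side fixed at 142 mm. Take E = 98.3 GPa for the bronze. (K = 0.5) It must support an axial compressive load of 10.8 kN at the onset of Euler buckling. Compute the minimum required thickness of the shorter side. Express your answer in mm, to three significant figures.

L_e = K·L = 0.5 × 2.18 = 1.090 m
Required I = P_cr·L_e²/(π²E) = 1.080×10^4 × 1.090² / (π² × 9.83×10^10) = 1.323×10^-8 m⁴
I_req = 1.323×10^4 mm⁴
Rectangle, weak axis: I_min = h·b³/12 with h = 142 mm fixed  ⇒  b = (12I/h)^(1/3) = 10.4 mm

b ≈ 10.4 mm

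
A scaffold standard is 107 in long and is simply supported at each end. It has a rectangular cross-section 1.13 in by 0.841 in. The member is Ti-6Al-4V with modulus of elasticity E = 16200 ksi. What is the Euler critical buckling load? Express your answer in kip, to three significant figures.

Buckling occurs about the weak axis: I_min = h·b³/12 with b = 0.841 in (the shorter side).
I_min = 1.13×0.841³/12 = 5.601×10^-2 in⁴
Effective length L_e = K·L = 1 × 107 = 107.0 in
P_cr = π²EI / L_e² = π² × 16200×10³ × 5.601×10^-2 / 107.0² = 782.2 lb

P_cr ≈ 0.782 kip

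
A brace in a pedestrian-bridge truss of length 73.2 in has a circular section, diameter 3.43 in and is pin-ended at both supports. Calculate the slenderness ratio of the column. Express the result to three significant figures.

λ ≈ 85.4

I = πd⁴/64 = π×3.43⁴/64 = 6.794 in⁴
A = 9.240 in²;  r_min = √(I/A) = √(6.794/9.240) = 0.8575 in
L_e = K·L = 1 × 73.2 = 73.20 in
λ = L_e / r_min = 73.200 / 0.8575 = 85.4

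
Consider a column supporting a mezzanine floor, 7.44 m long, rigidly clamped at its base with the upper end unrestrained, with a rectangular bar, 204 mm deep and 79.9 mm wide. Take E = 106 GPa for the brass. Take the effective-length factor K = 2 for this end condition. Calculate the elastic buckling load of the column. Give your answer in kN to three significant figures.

P_cr ≈ 41.0 kN

Buckling occurs about the weak axis: I_min = h·b³/12 with b = 79.9 mm (the shorter side).
I_min = 204×79.9³/12 = 8.671×10^6 mm⁴
I = 8.671×10^6 mm⁴ = 8.671×10^-6 m⁴
Effective length L_e = K·L = 2 × 7.44 = 14.88 m
P_cr = π²EI / L_e² = π² × 106×10⁹ × 8.671×10^-6 / 14.88² = 4.097×10^4 N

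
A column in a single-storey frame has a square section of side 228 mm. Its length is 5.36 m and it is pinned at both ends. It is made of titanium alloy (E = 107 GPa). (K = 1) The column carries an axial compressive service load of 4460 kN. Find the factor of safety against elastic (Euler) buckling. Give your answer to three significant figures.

n ≈ 1.86

I = a⁴/12 = 228⁴/12 = 2.252×10^8 mm⁴
I = 2.252×10^8 mm⁴ = 2.252×10^-4 m⁴
Effective length L_e = K·L = 1 × 5.36 = 5.360 m
P_cr = π²EI / L_e² = π² × 107×10⁹ × 2.252×10^-4 / 5.360² = 8.278×10^6 N
Factor of safety n = P_cr / P = 8277.7 / 4460 = 1.86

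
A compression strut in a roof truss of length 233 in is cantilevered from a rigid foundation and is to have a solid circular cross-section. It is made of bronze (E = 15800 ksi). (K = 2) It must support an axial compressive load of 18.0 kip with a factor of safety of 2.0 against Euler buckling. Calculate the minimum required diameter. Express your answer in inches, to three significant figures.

Required P_cr = n·P = 2.0 × 18.0 = 36.00 kip
L_e = K·L = 2 × 233 = 466.0 in
Required I = P_cr·L_e²/(π²E) = 3.600×10^4 × 466.0² / (π² × 1.58×10^7) = 50.13 in⁴
Solid circle: I = πd⁴/64  ⇒  d = (64I/π)^(1/4) = (64×50.13/π)^(1/4) = 5.65 in

d ≈ 5.65 in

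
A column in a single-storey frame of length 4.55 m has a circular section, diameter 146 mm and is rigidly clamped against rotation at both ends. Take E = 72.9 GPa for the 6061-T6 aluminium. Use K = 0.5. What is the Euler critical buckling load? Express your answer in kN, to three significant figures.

I = πd⁴/64 = π×146⁴/64 = 2.230×10^7 mm⁴
I = 2.230×10^7 mm⁴ = 2.230×10^-5 m⁴
Effective length L_e = K·L = 0.5 × 4.55 = 2.275 m
P_cr = π²EI / L_e² = π² × 72.9×10⁹ × 2.230×10^-5 / 2.275² = 3.101×10^6 N

P_cr ≈ 3100 kN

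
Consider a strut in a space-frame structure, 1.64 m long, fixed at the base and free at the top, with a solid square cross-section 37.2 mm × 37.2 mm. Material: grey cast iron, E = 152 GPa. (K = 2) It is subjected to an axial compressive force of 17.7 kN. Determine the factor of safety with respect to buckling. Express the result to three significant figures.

I = a⁴/12 = 37.2⁴/12 = 1.596×10^5 mm⁴
I = 1.596×10^5 mm⁴ = 1.596×10^-7 m⁴
Effective length L_e = K·L = 2 × 1.64 = 3.280 m
P_cr = π²EI / L_e² = π² × 152×10⁹ × 1.596×10^-7 / 3.280² = 2.225×10^4 N
Factor of safety n = P_cr / P = 22.253 / 17.7 = 1.26

n ≈ 1.26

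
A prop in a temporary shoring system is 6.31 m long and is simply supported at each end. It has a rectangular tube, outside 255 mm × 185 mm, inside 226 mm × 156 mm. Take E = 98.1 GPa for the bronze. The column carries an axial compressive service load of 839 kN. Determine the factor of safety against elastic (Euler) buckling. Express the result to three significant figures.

Weak-axis I_min = (h_o·b_o³ − h_i·b_i³)/12 with b_o = 185, b_i = 156.0 mm (shorter outer/inner sides).
I_min = (255×185³ − 226.0×156.0³)/12 = 6.305×10^7 mm⁴
I = 6.305×10^7 mm⁴ = 6.305×10^-5 m⁴
Effective length L_e = K·L = 1 × 6.31 = 6.310 m
P_cr = π²EI / L_e² = π² × 98.1×10⁹ × 6.305×10^-5 / 6.310² = 1.533×10^6 N
Factor of safety n = P_cr / P = 1533.1 / 839 = 1.83

n ≈ 1.83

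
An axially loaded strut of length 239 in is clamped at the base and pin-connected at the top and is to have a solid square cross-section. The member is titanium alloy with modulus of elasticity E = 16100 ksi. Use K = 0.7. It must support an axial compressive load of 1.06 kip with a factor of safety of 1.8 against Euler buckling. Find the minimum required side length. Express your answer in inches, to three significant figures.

a ≈ 1.42 in

Required P_cr = n·P = 1.8 × 1.06 = 1.908 kip
L_e = K·L = 0.7 × 239 = 167.3 in
Required I = P_cr·L_e²/(π²E) = 1.908×10^3 × 167.3² / (π² × 1.61×10^7) = 0.3361 in⁴
Solid square: I = a⁴/12  ⇒  a = (12I)^(1/4) = (12×0.3361)^(1/4) = 1.42 in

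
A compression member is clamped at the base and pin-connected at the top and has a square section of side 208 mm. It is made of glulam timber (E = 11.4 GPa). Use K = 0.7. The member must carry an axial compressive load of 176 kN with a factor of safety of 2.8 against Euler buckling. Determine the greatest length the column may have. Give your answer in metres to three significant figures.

I = a⁴/12 = 208⁴/12 = 1.560×10^8 mm⁴
I = 1.560×10^-4 m⁴
Required critical load P_cr = n·P = 2.8 × 176 = 492.8 kN = 4.928×10^5 N
From P_cr = π²EI/(K·L)²:  L = (1/K)·√(π²EI/P_cr) = (1/0.7)·√(π²×1.14×10^10×1.560×10^-4/4.928×10^5)
L = 8.53 m

L_max ≈ 8.53 m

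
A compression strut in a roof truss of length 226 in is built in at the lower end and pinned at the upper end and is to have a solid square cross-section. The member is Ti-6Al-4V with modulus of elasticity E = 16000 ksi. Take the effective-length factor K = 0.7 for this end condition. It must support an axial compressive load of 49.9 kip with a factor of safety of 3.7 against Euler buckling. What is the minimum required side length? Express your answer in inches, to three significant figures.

a ≈ 4.33 in

Required P_cr = n·P = 3.7 × 49.9 = 184.6 kip
L_e = K·L = 0.7 × 226 = 158.2 in
Required I = P_cr·L_e²/(π²E) = 1.846×10^5 × 158.2² / (π² × 1.60×10^7) = 29.26 in⁴
Solid square: I = a⁴/12  ⇒  a = (12I)^(1/4) = (12×29.26)^(1/4) = 4.33 in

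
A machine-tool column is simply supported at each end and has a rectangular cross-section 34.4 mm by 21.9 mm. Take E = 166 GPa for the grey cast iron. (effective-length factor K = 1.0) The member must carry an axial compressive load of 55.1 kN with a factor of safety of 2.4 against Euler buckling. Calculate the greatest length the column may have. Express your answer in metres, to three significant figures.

Buckling occurs about the weak axis: I_min = h·b³/12 with b = 21.9 mm (the shorter side).
I_min = 34.4×21.9³/12 = 3.011×10^4 mm⁴
I = 3.011×10^-8 m⁴
Required critical load P_cr = n·P = 2.4 × 55.1 = 132.2 kN = 1.322×10^5 N
From P_cr = π²EI/(K·L)²:  L = (1/K)·√(π²EI/P_cr) = (1/1)·√(π²×1.66×10^11×3.011×10^-8/1.322×10^5)
L = 0.611 m

L_max ≈ 0.611 m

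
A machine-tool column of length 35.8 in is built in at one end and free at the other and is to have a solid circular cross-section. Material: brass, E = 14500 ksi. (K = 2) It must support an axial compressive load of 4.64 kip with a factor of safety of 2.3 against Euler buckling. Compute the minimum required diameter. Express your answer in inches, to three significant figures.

Required P_cr = n·P = 2.3 × 4.64 = 10.67 kip
L_e = K·L = 2 × 35.8 = 71.60 in
Required I = P_cr·L_e²/(π²E) = 1.067×10^4 × 71.60² / (π² × 1.45×10^7) = 0.3823 in⁴
Solid circle: I = πd⁴/64  ⇒  d = (64I/π)^(1/4) = (64×0.3823/π)^(1/4) = 1.67 in

d ≈ 1.67 in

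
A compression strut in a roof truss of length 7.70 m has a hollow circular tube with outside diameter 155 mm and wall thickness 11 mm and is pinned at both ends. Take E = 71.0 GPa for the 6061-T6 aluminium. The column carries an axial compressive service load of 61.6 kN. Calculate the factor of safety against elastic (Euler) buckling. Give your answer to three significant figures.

Inner diameter d_i = 155 − 2×11 = 133.0 mm
I = π(d_o⁴ − d_i⁴)/64 = π(155⁴ − 133.0⁴)/64 = 1.297×10^7 mm⁴
I = 1.297×10^7 mm⁴ = 1.297×10^-5 m⁴
Effective length L_e = K·L = 1 × 7.70 = 7.700 m
P_cr = π²EI / L_e² = π² × 71.0×10⁹ × 1.297×10^-5 / 7.700² = 1.533×10^5 N
Factor of safety n = P_cr / P = 153.34 / 61.6 = 2.49

n ≈ 2.49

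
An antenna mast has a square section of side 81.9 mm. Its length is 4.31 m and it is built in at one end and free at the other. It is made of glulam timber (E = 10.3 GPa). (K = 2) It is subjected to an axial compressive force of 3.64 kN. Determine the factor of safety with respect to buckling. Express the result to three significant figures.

n ≈ 1.41

I = a⁴/12 = 81.9⁴/12 = 3.749×10^6 mm⁴
I = 3.749×10^6 mm⁴ = 3.749×10^-6 m⁴
Effective length L_e = K·L = 2 × 4.31 = 8.620 m
P_cr = π²EI / L_e² = π² × 10.3×10⁹ × 3.749×10^-6 / 8.620² = 5.130×10^3 N
Factor of safety n = P_cr / P = 5.1295 / 3.64 = 1.41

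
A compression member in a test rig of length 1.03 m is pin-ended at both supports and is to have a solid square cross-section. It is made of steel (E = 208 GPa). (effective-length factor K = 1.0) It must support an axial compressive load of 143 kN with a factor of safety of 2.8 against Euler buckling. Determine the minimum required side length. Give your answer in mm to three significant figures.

a ≈ 39.7 mm

Required P_cr = n·P = 2.8 × 143 = 400.4 kN
L_e = K·L = 1 × 1.03 = 1.030 m
Required I = P_cr·L_e²/(π²E) = 4.004×10^5 × 1.030² / (π² × 2.08×10^11) = 2.069×10^-7 m⁴
I_req = 2.069×10^5 mm⁴
Solid square: I = a⁴/12  ⇒  a = (12I)^(1/4) = (12×2.069×10^5)^(1/4) = 39.7 mm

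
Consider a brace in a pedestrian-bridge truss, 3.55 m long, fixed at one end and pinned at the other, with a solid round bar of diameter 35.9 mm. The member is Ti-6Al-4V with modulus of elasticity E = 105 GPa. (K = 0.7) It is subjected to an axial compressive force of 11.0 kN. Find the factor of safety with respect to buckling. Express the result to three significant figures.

n ≈ 1.24

I = πd⁴/64 = π×35.9⁴/64 = 8.154×10^4 mm⁴
I = 8.154×10^4 mm⁴ = 8.154×10^-8 m⁴
Effective length L_e = K·L = 0.7 × 3.55 = 2.485 m
P_cr = π²EI / L_e² = π² × 105×10⁹ × 8.154×10^-8 / 2.485² = 1.368×10^4 N
Factor of safety n = P_cr / P = 13.683 / 11.0 = 1.24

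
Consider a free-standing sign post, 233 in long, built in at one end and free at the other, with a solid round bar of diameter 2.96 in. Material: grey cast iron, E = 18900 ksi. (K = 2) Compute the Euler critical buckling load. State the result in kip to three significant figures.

I = πd⁴/64 = π×2.96⁴/64 = 3.768 in⁴
Effective length L_e = K·L = 2 × 233 = 466.0 in
P_cr = π²EI / L_e² = π² × 18900×10³ × 3.768 / 466.0² = 3.237×10^3 lb

P_cr ≈ 3.24 kip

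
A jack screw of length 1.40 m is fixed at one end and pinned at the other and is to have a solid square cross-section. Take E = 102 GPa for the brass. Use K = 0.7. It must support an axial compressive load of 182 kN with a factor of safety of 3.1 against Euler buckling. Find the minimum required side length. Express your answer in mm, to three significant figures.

a ≈ 50.4 mm

Required P_cr = n·P = 3.1 × 182 = 564.2 kN
L_e = K·L = 0.7 × 1.40 = 0.9800 m
Required I = P_cr·L_e²/(π²E) = 5.642×10^5 × 0.9800² / (π² × 1.02×10^11) = 5.383×10^-7 m⁴
I_req = 5.383×10^5 mm⁴
Solid square: I = a⁴/12  ⇒  a = (12I)^(1/4) = (12×5.383×10^5)^(1/4) = 50.4 mm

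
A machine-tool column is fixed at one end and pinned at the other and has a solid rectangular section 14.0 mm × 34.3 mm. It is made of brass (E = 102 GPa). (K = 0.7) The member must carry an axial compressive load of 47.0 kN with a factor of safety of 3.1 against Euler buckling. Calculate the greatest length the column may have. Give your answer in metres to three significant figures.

L_max ≈ 0.333 m

Buckling occurs about the weak axis: I_min = h·b³/12 with b = 14.0 mm (the shorter side).
I_min = 34.3×14.0³/12 = 7.843×10^3 mm⁴
I = 7.843×10^-9 m⁴
Required critical load P_cr = n·P = 3.1 × 47.0 = 145.7 kN = 1.457×10^5 N
From P_cr = π²EI/(K·L)²:  L = (1/K)·√(π²EI/P_cr) = (1/0.7)·√(π²×1.02×10^11×7.843×10^-9/1.457×10^5)
L = 0.333 m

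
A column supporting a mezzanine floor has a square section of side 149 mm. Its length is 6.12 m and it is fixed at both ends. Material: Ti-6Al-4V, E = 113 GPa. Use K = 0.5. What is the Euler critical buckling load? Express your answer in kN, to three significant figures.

I = a⁴/12 = 149⁴/12 = 4.107×10^7 mm⁴
I = 4.107×10^7 mm⁴ = 4.107×10^-5 m⁴
Effective length L_e = K·L = 0.5 × 6.12 = 3.060 m
P_cr = π²EI / L_e² = π² × 113×10⁹ × 4.107×10^-5 / 3.060² = 4.892×10^6 N

P_cr ≈ 4890 kN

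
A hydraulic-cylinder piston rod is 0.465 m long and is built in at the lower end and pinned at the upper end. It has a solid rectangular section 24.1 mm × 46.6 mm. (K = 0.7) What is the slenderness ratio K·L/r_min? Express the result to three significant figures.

λ ≈ 46.8

For a rectangle r_min = b/√12 = 24.1/√12 = 6.957 mm
L_e = K·L = 0.7 × 0.465 m = 0.3255 m = 325.50 mm
λ = L_e / r_min = 325.50 / 6.957 = 46.8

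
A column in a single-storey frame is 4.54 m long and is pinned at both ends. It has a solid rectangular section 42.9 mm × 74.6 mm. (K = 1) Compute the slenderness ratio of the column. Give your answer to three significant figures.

λ ≈ 367

For a rectangle r_min = b/√12 = 42.9/√12 = 12.38 mm
L_e = K·L = 1 × 4.54 m = 4.540 m = 4540.0 mm
λ = L_e / r_min = 4540.0 / 12.38 = 367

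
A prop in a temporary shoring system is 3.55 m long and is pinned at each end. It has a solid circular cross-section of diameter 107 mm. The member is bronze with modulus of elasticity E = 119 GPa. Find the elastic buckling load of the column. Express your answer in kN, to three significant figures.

I = πd⁴/64 = π×107⁴/64 = 6.434×10^6 mm⁴
I = 6.434×10^6 mm⁴ = 6.434×10^-6 m⁴
Effective length L_e = K·L = 1 × 3.55 = 3.550 m
P_cr = π²EI / L_e² = π² × 119×10⁹ × 6.434×10^-6 / 3.550² = 5.996×10^5 N

P_cr ≈ 600 kN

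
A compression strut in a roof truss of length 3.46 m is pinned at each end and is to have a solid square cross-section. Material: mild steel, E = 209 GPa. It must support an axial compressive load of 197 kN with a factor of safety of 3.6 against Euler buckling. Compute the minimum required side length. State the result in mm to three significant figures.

Required P_cr = n·P = 3.6 × 197 = 709.2 kN
L_e = K·L = 1 × 3.46 = 3.460 m
Required I = P_cr·L_e²/(π²E) = 7.092×10^5 × 3.460² / (π² × 2.09×10^11) = 4.116×10^-6 m⁴
I_req = 4.116×10^6 mm⁴
Solid square: I = a⁴/12  ⇒  a = (12I)^(1/4) = (12×4.116×10^6)^(1/4) = 83.8 mm

a ≈ 83.8 mm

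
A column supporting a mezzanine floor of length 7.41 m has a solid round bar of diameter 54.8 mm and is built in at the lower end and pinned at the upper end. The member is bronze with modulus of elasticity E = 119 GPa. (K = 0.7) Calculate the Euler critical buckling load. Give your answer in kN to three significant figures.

P_cr ≈ 19.3 kN

I = πd⁴/64 = π×54.8⁴/64 = 4.427×10^5 mm⁴
I = 4.427×10^5 mm⁴ = 4.427×10^-7 m⁴
Effective length L_e = K·L = 0.7 × 7.41 = 5.187 m
P_cr = π²EI / L_e² = π² × 119×10⁹ × 4.427×10^-7 / 5.187² = 1.932×10^4 N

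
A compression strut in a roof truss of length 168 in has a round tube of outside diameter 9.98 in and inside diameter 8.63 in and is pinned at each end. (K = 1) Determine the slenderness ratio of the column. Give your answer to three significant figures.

λ ≈ 50.9

d_o = 9.98 in, d_i = 8.63 in
I = π(d_o⁴ − d_i⁴)/64 = π(9.98⁴ − 8.630⁴)/64 = 214.7 in⁴
A = 19.73 in²;  r_min = √(I/A) = √(214.7/19.73) = 3.298 in
L_e = K·L = 1 × 168 = 168.0 in
λ = L_e / r_min = 168.00 / 3.298 = 50.9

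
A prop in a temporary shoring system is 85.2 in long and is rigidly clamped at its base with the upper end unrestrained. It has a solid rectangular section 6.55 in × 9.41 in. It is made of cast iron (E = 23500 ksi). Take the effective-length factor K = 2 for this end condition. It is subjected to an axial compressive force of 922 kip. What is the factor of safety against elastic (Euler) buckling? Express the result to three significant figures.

n ≈ 1.91

Buckling occurs about the weak axis: I_min = h·b³/12 with b = 6.55 in (the shorter side).
I_min = 9.41×6.55³/12 = 220.4 in⁴
Effective length L_e = K·L = 2 × 85.2 = 170.4 in
P_cr = π²EI / L_e² = π² × 23500×10³ × 220.4 / 170.4² = 1.760×10^6 lb
Factor of safety n = P_cr / P = 1760.2 / 922 = 1.91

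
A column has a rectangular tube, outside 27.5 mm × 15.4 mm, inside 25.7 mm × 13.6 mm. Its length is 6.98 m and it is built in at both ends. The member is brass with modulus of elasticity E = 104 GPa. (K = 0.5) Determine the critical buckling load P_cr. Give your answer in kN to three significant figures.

P_cr ≈ 0.251 kN

Weak-axis I_min = (h_o·b_o³ − h_i·b_i³)/12 with b_o = 15.4, b_i = 13.60 mm (shorter outer/inner sides).
I_min = (27.5×15.4³ − 25.70×13.60³)/12 = 2.983×10^3 mm⁴
I = 2.983×10^3 mm⁴ = 2.983×10^-9 m⁴
Effective length L_e = K·L = 0.5 × 6.98 = 3.490 m
P_cr = π²EI / L_e² = π² × 104×10⁹ × 2.983×10^-9 / 3.490² = 251.3 N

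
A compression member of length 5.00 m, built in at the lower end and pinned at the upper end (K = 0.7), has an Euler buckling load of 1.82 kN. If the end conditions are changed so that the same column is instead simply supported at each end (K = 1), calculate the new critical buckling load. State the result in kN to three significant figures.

P_cr ∝ 1/K², so P_cr,new = P_cr,old × (K_old/K_new)² = 1.82 × (0.7/1)²
= 1.82 × 0.4900 = 0.892 kN

P_cr ≈ 0.892 kN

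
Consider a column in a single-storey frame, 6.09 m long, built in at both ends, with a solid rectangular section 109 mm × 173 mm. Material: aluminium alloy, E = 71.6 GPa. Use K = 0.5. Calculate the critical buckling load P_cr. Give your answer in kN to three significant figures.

P_cr ≈ 1420 kN

Buckling occurs about the weak axis: I_min = h·b³/12 with b = 109 mm (the shorter side).
I_min = 173×109³/12 = 1.867×10^7 mm⁴
I = 1.867×10^7 mm⁴ = 1.867×10^-5 m⁴
Effective length L_e = K·L = 0.5 × 6.09 = 3.045 m
P_cr = π²EI / L_e² = π² × 71.6×10⁹ × 1.867×10^-5 / 3.045² = 1.423×10^6 N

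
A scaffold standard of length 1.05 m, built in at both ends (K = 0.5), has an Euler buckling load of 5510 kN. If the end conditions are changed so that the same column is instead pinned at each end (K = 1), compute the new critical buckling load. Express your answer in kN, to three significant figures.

P_cr ∝ 1/K², so P_cr,new = P_cr,old × (K_old/K_new)² = 5510 × (0.5/1)²
= 5510 × 0.2500 = 1380 kN

P_cr ≈ 1380 kN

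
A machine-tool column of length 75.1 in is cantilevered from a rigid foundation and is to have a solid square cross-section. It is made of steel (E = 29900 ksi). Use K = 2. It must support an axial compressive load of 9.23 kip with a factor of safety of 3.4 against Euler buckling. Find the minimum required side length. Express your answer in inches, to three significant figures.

Required P_cr = n·P = 3.4 × 9.23 = 31.38 kip
L_e = K·L = 2 × 75.1 = 150.2 in
Required I = P_cr·L_e²/(π²E) = 3.138×10^4 × 150.2² / (π² × 2.99×10^7) = 2.399 in⁴
Solid square: I = a⁴/12  ⇒  a = (12I)^(1/4) = (12×2.399)^(1/4) = 2.32 in

a ≈ 2.32 in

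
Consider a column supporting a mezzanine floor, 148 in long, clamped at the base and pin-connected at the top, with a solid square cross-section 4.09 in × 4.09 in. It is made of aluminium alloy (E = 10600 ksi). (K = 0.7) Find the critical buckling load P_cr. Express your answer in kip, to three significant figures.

P_cr ≈ 227 kip

I = a⁴/12 = 4.09⁴/12 = 23.32 in⁴
Effective length L_e = K·L = 0.7 × 148 = 103.6 in
P_cr = π²EI / L_e² = π² × 10600×10³ × 23.32 / 103.6² = 2.273×10^5 lb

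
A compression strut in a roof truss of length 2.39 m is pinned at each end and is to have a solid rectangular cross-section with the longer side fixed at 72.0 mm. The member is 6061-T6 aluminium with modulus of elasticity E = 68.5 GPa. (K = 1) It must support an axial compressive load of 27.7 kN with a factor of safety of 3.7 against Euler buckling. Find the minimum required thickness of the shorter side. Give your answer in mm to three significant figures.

Required P_cr = n·P = 3.7 × 27.7 = 102.5 kN
L_e = K·L = 1 × 2.39 = 2.390 m
Required I = P_cr·L_e²/(π²E) = 1.025×10^5 × 2.390² / (π² × 6.85×10^10) = 8.659×10^-7 m⁴
I_req = 8.659×10^5 mm⁴
Rectangle, weak axis: I_min = h·b³/12 with h = 72.0 mm fixed  ⇒  b = (12I/h)^(1/3) = 52.5 mm

b ≈ 52.5 mm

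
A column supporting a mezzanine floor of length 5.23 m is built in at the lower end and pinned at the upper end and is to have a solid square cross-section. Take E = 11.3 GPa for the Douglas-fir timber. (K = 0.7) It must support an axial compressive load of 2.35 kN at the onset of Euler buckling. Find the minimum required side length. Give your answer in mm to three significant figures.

L_e = K·L = 0.7 × 5.23 = 3.661 m
Required I = P_cr·L_e²/(π²E) = 2.350×10^3 × 3.661² / (π² × 1.13×10^10) = 2.824×10^-7 m⁴
I_req = 2.824×10^5 mm⁴
Solid square: I = a⁴/12  ⇒  a = (12I)^(1/4) = (12×2.824×10^5)^(1/4) = 42.9 mm

a ≈ 42.9 mm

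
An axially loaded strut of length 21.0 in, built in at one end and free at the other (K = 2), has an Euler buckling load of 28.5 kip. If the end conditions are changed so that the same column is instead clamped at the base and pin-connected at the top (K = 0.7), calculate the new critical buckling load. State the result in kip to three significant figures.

P_cr ≈ 233 kip

P_cr ∝ 1/K², so P_cr,new = P_cr,old × (K_old/K_new)² = 28.5 × (2/0.7)²
= 28.5 × 8.163 = 233 kip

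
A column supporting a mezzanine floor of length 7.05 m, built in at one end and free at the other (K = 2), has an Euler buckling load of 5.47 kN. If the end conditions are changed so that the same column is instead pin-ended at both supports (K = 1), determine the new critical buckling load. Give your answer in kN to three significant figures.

P_cr ≈ 21.9 kN

P_cr ∝ 1/K², so P_cr,new = P_cr,old × (K_old/K_new)² = 5.47 × (2/1)²
= 5.47 × 4.000 = 21.9 kN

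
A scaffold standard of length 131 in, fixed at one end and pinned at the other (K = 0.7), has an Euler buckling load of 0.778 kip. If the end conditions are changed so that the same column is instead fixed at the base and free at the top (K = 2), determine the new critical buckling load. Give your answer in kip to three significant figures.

P_cr ∝ 1/K², so P_cr,new = P_cr,old × (K_old/K_new)² = 0.778 × (0.7/2)²
= 0.778 × 0.1225 = 0.0953 kip

P_cr ≈ 0.0953 kip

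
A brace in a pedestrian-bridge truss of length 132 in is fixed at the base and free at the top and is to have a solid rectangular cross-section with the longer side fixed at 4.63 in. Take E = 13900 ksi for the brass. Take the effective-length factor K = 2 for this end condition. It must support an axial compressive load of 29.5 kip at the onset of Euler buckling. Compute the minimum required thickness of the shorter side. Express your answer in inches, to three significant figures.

L_e = K·L = 2 × 132 = 264.0 in
Required I = P_cr·L_e²/(π²E) = 2.950×10^4 × 264.0² / (π² × 1.39×10^7) = 14.99 in⁴
Rectangle, weak axis: I_min = h·b³/12 with h = 4.63 in fixed  ⇒  b = (12I/h)^(1/3) = 3.39 in

b ≈ 3.39 in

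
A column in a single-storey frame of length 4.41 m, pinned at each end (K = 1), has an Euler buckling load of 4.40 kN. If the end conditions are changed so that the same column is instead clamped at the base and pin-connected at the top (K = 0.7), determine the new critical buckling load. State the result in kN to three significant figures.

P_cr ∝ 1/K², so P_cr,new = P_cr,old × (K_old/K_new)² = 4.40 × (1/0.7)²
= 4.40 × 2.041 = 8.98 kN

P_cr ≈ 8.98 kN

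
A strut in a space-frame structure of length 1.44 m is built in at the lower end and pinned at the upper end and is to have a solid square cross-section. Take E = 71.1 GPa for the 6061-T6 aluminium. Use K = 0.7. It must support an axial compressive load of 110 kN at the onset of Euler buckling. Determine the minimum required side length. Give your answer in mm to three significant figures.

L_e = K·L = 0.7 × 1.44 = 1.008 m
Required I = P_cr·L_e²/(π²E) = 1.100×10^5 × 1.008² / (π² × 7.11×10^10) = 1.593×10^-7 m⁴
I_req = 1.593×10^5 mm⁴
Solid square: I = a⁴/12  ⇒  a = (12I)^(1/4) = (12×1.593×10^5)^(1/4) = 37.2 mm

a ≈ 37.2 mm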